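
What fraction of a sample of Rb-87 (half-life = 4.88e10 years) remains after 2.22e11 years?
N/N₀ = (1/2)^(t/t½) = 0.04271 = 4.27%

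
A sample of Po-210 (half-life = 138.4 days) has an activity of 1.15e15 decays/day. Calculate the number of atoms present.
N = A/λ = 2.296e17 atoms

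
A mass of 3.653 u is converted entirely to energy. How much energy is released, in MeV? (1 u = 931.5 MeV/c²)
E = mc² = 3403 MeV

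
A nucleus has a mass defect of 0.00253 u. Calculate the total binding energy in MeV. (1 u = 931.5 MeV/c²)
B.E. = Δm × 931.5 = 2.357 MeV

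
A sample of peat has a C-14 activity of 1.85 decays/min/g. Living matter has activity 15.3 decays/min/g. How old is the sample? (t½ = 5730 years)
Age = t½ × log₂(A₀/A) = 17460 years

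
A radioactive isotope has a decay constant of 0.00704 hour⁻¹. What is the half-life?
t½ = ln(2)/λ = 98.46 hours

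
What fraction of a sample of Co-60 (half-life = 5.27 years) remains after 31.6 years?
N/N₀ = (1/2)^(t/t½) = 0.01567 = 1.57%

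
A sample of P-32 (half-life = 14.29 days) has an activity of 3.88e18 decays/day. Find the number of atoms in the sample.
N = A/λ = 7.999e19 atoms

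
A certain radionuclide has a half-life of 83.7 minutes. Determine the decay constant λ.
λ = ln(2)/t½ = 0.008281 minute⁻¹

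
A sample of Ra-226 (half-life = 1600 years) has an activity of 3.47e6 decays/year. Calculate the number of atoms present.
N = A/λ = 8.01e9 atoms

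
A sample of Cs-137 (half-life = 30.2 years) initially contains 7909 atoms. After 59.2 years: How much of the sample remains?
N = N₀(1/2)^(t/t½) = 2032 atoms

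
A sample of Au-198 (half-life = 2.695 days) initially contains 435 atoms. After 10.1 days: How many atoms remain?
N = N₀(1/2)^(t/t½) = 32.38 atoms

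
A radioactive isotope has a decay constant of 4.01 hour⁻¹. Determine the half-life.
t½ = ln(2)/λ = 0.1729 hours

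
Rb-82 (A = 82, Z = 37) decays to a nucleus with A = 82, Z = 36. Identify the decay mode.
ΔA = 0, ΔZ = -1 ⇒ beta-plus decay (β⁺) or electron capture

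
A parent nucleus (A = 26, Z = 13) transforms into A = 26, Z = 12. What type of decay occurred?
ΔA = 0, ΔZ = -1 ⇒ beta-plus decay (β⁺) or electron capture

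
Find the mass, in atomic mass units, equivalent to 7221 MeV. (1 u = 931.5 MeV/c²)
m = E/c² = 7.752 u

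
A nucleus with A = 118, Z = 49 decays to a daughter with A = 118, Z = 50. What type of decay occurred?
ΔA = 0, ΔZ = +1 ⇒ beta-minus decay (β⁻)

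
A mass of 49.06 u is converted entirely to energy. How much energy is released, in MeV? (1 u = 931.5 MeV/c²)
E = mc² = 45700 MeV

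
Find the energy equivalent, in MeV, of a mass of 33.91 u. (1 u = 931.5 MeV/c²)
E = mc² = 31590 MeV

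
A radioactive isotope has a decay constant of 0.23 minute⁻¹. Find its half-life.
t½ = ln(2)/λ = 3.014 minutes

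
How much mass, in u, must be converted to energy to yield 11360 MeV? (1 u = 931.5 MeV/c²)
m = E/c² = 12.2 u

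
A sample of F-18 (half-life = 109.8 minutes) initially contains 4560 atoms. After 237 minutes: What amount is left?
N = N₀(1/2)^(t/t½) = 1021 atoms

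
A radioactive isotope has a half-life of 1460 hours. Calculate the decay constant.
λ = ln(2)/t½ = 4.748e-4 hour⁻¹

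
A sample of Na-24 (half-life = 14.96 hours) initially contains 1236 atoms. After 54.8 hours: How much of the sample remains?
N = N₀(1/2)^(t/t½) = 97.57 atoms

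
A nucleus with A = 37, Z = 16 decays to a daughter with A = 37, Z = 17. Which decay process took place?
ΔA = 0, ΔZ = +1 ⇒ beta-minus decay (β⁻)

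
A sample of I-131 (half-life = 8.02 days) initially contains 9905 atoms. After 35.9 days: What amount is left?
N = N₀(1/2)^(t/t½) = 445 atoms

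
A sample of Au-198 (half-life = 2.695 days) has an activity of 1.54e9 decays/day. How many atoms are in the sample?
N = A/λ = 5.988e9 atoms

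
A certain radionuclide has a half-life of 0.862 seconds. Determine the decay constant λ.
λ = ln(2)/t½ = 0.8041 second⁻¹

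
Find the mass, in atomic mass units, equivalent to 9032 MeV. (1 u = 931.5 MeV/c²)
m = E/c² = 9.696 u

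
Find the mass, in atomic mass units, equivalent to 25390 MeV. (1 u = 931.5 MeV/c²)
m = E/c² = 27.26 u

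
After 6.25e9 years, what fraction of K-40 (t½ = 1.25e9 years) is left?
N/N₀ = (1/2)^(t/t½) = 0.03125 = 3.12%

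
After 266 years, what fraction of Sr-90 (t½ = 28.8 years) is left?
N/N₀ = (1/2)^(t/t½) = 0.001658 = 0.166%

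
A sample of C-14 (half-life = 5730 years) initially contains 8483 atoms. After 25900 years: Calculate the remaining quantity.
N = N₀(1/2)^(t/t½) = 369.7 atoms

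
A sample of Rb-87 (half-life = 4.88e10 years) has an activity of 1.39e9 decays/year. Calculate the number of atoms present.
N = A/λ = 9.786e19 atoms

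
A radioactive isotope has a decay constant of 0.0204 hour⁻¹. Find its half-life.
t½ = ln(2)/λ = 33.98 hours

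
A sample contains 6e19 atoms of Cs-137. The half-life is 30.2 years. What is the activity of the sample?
A = λN = 1.377e18 decays/year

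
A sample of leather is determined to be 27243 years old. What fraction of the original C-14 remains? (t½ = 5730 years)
N/N₀ = (1/2)^(t/t½) = 0.03705 = 3.7%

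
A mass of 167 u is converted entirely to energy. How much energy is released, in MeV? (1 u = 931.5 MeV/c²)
E = mc² = 1.556e5 MeV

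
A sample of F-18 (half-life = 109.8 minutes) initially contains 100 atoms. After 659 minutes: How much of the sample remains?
N = N₀(1/2)^(t/t½) = 1.561 atoms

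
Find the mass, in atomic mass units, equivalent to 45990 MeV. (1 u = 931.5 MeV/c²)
m = E/c² = 49.37 u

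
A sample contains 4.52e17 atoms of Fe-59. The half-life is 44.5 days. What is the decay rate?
A = λN = 7.041e15 decays/day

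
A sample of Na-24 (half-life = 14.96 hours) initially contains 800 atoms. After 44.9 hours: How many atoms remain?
N = N₀(1/2)^(t/t½) = 99.91 atoms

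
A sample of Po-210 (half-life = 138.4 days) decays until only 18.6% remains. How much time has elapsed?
t = t½ × log₂(N₀/N) = 335.8 days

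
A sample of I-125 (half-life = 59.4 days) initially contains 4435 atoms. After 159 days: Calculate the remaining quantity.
N = N₀(1/2)^(t/t½) = 693.6 atoms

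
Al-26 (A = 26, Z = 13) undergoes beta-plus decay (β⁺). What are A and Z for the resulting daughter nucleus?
Daughter: A = 26, Z = 12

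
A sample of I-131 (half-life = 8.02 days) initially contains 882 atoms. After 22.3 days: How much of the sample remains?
N = N₀(1/2)^(t/t½) = 128.4 atoms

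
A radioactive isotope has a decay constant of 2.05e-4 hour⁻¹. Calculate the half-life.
t½ = ln(2)/λ = 3381 hours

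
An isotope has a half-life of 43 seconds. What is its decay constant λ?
λ = ln(2)/t½ = 0.01612 second⁻¹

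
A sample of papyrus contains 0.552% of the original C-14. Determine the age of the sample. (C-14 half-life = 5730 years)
Age = t½ × log₂(1/ratio) = 42980 years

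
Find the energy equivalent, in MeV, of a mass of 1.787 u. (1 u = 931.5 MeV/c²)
E = mc² = 1665 MeV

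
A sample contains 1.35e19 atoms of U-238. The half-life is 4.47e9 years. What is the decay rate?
A = λN = 2.093e9 decays/year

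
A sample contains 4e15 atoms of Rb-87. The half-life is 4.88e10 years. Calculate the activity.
A = λN = 56820 decays/year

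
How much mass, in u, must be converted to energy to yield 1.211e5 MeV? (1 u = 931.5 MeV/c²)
m = E/c² = 130 u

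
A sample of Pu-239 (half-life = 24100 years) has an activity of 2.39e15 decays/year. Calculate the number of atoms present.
N = A/λ = 8.31e19 atoms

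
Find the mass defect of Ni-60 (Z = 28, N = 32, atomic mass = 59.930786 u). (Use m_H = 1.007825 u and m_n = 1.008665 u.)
Δm = Z·m_H + N·m_n − M = 0.5656 u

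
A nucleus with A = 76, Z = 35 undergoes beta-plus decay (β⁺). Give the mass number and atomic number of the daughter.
Daughter: A = 76, Z = 34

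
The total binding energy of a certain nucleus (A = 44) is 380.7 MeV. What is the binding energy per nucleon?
B.E./A = 380.7/44 = 8.652 MeV/nucleon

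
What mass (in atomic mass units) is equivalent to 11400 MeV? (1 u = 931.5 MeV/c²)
m = E/c² = 12.24 u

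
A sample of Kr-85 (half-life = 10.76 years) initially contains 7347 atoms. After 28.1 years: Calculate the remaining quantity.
N = N₀(1/2)^(t/t½) = 1202 atoms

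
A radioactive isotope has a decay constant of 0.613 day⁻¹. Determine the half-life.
t½ = ln(2)/λ = 1.131 days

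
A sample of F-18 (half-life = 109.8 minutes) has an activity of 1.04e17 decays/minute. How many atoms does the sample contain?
N = A/λ = 1.647e19 atoms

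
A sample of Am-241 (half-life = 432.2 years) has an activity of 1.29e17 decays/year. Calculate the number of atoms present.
N = A/λ = 8.044e19 atoms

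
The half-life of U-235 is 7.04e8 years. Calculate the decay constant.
λ = ln(2)/t½ = 9.846e-10 year⁻¹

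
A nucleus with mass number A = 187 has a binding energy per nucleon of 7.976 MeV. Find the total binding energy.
B.E. = 7.976 × 187 = 1492 MeV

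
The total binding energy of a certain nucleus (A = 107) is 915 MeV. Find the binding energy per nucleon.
B.E./A = 915/107 = 8.551 MeV/nucleon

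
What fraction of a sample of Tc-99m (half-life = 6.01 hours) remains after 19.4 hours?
N/N₀ = (1/2)^(t/t½) = 0.1067 = 10.7%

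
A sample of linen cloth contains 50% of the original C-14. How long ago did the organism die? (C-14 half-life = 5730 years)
Age = t½ × log₂(1/ratio) = 5730 years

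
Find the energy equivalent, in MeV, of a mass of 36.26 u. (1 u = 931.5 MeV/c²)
E = mc² = 33780 MeV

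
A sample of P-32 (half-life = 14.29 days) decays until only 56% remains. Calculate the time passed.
t = t½ × log₂(N₀/N) = 11.95 days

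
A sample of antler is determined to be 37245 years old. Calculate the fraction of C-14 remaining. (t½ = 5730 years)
N/N₀ = (1/2)^(t/t½) = 0.01105 = 1.1%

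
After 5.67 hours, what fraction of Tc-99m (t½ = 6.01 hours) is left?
N/N₀ = (1/2)^(t/t½) = 0.52 = 52%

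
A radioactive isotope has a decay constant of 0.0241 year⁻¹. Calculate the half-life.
t½ = ln(2)/λ = 28.76 years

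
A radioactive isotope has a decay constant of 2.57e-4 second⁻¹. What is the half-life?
t½ = ln(2)/λ = 2697 seconds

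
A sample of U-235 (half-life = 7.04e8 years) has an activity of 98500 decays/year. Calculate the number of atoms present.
N = A/λ = 1e14 atoms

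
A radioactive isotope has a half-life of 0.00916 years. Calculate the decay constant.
λ = ln(2)/t½ = 75.67 year⁻¹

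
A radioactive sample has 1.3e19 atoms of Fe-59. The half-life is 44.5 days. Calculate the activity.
A = λN = 2.025e17 decays/day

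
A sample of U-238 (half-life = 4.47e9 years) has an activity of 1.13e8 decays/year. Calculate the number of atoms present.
N = A/λ = 7.287e17 atoms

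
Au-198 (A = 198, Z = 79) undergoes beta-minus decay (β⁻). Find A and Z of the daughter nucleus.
Daughter: A = 198, Z = 80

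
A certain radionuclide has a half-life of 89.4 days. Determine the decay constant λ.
λ = ln(2)/t½ = 0.007753 day⁻¹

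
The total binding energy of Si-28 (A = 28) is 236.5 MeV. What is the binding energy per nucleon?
B.E./A = 236.5/28 = 8.446 MeV/nucleon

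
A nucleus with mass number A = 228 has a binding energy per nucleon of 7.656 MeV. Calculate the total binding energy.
B.E. = 7.656 × 228 = 1746 MeV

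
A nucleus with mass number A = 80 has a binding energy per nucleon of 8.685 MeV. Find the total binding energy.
B.E. = 8.685 × 80 = 694.8 MeV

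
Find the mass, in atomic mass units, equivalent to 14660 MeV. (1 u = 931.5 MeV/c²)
m = E/c² = 15.74 u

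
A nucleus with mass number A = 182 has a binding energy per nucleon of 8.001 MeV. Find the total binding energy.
B.E. = 8.001 × 182 = 1456 MeV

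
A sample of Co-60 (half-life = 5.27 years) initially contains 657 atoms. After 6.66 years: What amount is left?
N = N₀(1/2)^(t/t½) = 273.6 atoms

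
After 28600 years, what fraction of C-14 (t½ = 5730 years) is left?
N/N₀ = (1/2)^(t/t½) = 0.03144 = 3.14%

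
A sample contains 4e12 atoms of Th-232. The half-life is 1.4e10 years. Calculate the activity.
A = λN = 198 decays/year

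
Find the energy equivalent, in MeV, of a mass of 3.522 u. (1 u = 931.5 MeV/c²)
E = mc² = 3281 MeV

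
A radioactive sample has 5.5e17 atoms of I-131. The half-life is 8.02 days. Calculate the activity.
A = λN = 4.754e16 decays/day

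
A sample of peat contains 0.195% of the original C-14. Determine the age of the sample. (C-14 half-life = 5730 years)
Age = t½ × log₂(1/ratio) = 51580 years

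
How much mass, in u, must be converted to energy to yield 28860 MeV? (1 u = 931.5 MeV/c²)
m = E/c² = 30.98 u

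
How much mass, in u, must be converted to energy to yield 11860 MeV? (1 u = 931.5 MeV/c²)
m = E/c² = 12.73 u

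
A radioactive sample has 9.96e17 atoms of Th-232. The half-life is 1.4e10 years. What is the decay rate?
A = λN = 4.931e7 decays/year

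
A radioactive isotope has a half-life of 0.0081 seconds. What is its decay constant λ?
λ = ln(2)/t½ = 85.57 second⁻¹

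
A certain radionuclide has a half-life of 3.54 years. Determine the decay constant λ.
λ = ln(2)/t½ = 0.1958 year⁻¹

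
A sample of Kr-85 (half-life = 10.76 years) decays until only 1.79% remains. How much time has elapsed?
t = t½ × log₂(N₀/N) = 62.45 years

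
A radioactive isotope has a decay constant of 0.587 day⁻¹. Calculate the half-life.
t½ = ln(2)/λ = 1.181 days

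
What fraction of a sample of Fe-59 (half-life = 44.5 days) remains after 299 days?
N/N₀ = (1/2)^(t/t½) = 0.009492 = 0.949%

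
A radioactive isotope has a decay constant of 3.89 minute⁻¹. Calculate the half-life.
t½ = ln(2)/λ = 0.1782 minutes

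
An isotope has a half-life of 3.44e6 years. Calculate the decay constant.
λ = ln(2)/t½ = 2.015e-7 year⁻¹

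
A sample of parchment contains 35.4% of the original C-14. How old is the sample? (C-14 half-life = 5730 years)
Age = t½ × log₂(1/ratio) = 8585 years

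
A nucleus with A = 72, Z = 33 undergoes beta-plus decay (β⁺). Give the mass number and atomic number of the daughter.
Daughter: A = 72, Z = 32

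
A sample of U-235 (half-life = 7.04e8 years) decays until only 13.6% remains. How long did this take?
t = t½ × log₂(N₀/N) = 2.026e9 years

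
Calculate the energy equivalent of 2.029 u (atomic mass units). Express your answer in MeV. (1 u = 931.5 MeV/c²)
E = mc² = 1890 MeV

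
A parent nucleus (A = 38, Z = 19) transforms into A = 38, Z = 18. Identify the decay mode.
ΔA = 0, ΔZ = -1 ⇒ beta-plus decay (β⁺) or electron capture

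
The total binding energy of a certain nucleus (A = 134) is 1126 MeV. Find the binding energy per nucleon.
B.E./A = 1126/134 = 8.403 MeV/nucleon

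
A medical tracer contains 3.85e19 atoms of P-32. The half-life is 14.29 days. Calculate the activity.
A = λN = 1.867e18 decays/day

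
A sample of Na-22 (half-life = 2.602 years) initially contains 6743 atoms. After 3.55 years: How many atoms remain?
N = N₀(1/2)^(t/t½) = 2619 atoms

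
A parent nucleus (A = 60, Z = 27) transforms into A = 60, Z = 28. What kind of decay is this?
ΔA = 0, ΔZ = +1 ⇒ beta-minus decay (β⁻)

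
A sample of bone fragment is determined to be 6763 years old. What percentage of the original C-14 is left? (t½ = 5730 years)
N/N₀ = (1/2)^(t/t½) = 0.4413 = 44.1%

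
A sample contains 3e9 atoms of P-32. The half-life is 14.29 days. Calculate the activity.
A = λN = 1.455e8 decays/day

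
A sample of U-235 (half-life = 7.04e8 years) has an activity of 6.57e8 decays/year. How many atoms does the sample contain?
N = A/λ = 6.673e17 atoms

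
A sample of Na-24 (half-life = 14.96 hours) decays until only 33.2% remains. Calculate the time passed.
t = t½ × log₂(N₀/N) = 23.8 hours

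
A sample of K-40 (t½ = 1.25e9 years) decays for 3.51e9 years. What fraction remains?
N/N₀ = (1/2)^(t/t½) = 0.1428 = 14.3%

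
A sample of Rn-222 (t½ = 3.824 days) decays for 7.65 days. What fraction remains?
N/N₀ = (1/2)^(t/t½) = 0.2499 = 25%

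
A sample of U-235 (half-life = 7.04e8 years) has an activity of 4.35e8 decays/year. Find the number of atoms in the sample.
N = A/λ = 4.418e17 atoms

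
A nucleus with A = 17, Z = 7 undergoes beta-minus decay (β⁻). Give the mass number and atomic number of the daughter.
Daughter: A = 17, Z = 8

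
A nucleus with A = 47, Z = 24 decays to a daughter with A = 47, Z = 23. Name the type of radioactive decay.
ΔA = 0, ΔZ = -1 ⇒ beta-plus decay (β⁺) or electron capture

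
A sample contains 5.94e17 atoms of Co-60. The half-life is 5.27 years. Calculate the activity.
A = λN = 7.813e16 decays/year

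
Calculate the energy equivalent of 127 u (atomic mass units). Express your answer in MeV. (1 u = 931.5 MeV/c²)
E = mc² = 1.183e5 MeV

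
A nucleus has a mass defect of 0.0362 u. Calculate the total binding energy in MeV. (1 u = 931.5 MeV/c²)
B.E. = Δm × 931.5 = 33.72 MeV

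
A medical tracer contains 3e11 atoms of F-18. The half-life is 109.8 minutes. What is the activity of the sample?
A = λN = 1.894e9 decays/minute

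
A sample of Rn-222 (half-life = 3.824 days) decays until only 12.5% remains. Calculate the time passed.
t = t½ × log₂(N₀/N) = 11.47 days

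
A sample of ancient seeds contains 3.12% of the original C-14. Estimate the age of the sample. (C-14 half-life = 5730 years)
Age = t½ × log₂(1/ratio) = 28660 years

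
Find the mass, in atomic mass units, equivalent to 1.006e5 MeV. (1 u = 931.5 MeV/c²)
m = E/c² = 108 u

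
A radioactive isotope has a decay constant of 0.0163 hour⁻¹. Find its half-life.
t½ = ln(2)/λ = 42.52 hours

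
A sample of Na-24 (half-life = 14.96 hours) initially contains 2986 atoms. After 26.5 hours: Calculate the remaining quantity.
N = N₀(1/2)^(t/t½) = 874.7 atoms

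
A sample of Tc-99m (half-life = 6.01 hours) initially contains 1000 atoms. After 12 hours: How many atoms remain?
N = N₀(1/2)^(t/t½) = 250.6 atoms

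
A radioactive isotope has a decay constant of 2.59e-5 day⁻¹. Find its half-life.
t½ = ln(2)/λ = 26760 days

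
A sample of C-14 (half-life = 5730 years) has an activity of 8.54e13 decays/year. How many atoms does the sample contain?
N = A/λ = 7.06e17 atoms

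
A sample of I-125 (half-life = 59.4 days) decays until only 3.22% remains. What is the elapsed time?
t = t½ × log₂(N₀/N) = 294.4 days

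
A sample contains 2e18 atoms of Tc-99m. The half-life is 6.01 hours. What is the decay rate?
A = λN = 2.307e17 decays/hour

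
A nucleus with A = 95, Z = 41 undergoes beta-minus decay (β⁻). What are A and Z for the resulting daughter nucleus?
Daughter: A = 95, Z = 42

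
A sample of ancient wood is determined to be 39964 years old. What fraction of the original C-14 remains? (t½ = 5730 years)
N/N₀ = (1/2)^(t/t½) = 0.007952 = 0.795%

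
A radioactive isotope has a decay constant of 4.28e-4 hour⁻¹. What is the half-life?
t½ = ln(2)/λ = 1620 hours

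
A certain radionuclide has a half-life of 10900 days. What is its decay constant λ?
λ = ln(2)/t½ = 6.359e-5 day⁻¹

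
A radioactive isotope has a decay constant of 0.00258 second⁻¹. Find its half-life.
t½ = ln(2)/λ = 268.7 seconds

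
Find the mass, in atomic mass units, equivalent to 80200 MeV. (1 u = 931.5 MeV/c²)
m = E/c² = 86.1 u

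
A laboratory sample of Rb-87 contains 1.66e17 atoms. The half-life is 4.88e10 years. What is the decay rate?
A = λN = 2.358e6 decays/year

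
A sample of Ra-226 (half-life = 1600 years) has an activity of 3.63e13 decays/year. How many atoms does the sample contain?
N = A/λ = 8.379e16 atoms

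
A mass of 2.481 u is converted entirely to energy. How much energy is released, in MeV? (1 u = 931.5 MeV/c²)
E = mc² = 2311 MeV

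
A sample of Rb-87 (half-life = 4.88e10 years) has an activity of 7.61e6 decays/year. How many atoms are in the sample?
N = A/λ = 5.358e17 atoms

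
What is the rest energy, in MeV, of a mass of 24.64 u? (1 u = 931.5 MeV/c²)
E = mc² = 22950 MeV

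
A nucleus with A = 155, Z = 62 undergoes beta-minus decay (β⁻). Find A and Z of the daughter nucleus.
Daughter: A = 155, Z = 63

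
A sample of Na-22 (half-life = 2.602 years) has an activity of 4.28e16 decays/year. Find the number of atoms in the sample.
N = A/λ = 1.607e17 atoms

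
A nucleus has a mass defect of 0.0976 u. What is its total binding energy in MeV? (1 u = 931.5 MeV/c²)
B.E. = Δm × 931.5 = 90.91 MeV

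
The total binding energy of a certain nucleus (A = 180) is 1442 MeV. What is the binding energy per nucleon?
B.E./A = 1442/180 = 8.011 MeV/nucleon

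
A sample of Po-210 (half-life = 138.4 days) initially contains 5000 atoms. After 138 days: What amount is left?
N = N₀(1/2)^(t/t½) = 2505 atoms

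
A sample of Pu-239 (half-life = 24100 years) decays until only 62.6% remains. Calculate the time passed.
t = t½ × log₂(N₀/N) = 16290 years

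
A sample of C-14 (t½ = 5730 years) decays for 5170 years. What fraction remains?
N/N₀ = (1/2)^(t/t½) = 0.535 = 53.5%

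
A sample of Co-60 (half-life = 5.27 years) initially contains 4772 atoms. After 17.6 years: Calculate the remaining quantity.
N = N₀(1/2)^(t/t½) = 471.4 atoms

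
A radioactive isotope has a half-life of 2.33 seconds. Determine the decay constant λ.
λ = ln(2)/t½ = 0.2975 second⁻¹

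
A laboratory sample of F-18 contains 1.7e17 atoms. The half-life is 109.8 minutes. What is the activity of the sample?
A = λN = 1.073e15 decays/minute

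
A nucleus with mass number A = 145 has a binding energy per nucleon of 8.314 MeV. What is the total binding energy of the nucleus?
B.E. = 8.314 × 145 = 1206 MeV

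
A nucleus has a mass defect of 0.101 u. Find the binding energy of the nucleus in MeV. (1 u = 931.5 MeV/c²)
B.E. = Δm × 931.5 = 94.08 MeV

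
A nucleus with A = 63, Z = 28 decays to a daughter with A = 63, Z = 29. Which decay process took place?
ΔA = 0, ΔZ = +1 ⇒ beta-minus decay (β⁻)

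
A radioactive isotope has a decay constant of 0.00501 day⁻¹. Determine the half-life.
t½ = ln(2)/λ = 138.4 days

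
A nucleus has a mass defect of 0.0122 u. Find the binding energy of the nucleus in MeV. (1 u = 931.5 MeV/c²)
B.E. = Δm × 931.5 = 11.36 MeV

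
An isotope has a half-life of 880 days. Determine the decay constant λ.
λ = ln(2)/t½ = 7.877e-4 day⁻¹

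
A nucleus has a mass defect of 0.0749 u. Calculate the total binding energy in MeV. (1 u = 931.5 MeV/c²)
B.E. = Δm × 931.5 = 69.77 MeV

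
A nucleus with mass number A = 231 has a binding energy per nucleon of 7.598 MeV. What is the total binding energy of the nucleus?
B.E. = 7.598 × 231 = 1755 MeV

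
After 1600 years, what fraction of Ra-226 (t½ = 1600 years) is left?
N/N₀ = (1/2)^(t/t½) = 0.5 = 50%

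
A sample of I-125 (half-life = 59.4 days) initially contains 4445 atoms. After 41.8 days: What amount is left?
N = N₀(1/2)^(t/t½) = 2729 atoms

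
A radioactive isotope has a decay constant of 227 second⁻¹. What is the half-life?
t½ = ln(2)/λ = 0.003054 seconds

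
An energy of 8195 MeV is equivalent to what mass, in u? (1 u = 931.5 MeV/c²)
m = E/c² = 8.798 u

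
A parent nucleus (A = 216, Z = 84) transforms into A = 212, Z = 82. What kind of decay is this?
ΔA = -4, ΔZ = -2 ⇒ alpha decay (α)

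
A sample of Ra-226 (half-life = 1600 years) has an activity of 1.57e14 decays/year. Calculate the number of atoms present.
N = A/λ = 3.624e17 atoms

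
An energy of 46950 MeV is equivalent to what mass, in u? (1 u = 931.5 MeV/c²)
m = E/c² = 50.4 u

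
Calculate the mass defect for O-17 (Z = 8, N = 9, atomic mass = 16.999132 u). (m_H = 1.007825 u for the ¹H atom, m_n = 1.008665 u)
Δm = Z·m_H + N·m_n − M = 0.1415 u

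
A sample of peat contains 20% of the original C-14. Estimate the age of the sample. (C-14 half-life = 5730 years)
Age = t½ × log₂(1/ratio) = 13300 years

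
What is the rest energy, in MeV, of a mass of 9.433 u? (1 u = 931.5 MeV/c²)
E = mc² = 8787 MeV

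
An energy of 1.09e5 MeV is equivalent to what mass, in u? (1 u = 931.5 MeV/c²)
m = E/c² = 117 u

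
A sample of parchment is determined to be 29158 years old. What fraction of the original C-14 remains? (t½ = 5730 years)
N/N₀ = (1/2)^(t/t½) = 0.02939 = 2.94%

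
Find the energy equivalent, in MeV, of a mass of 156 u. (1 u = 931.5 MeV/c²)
E = mc² = 1.453e5 MeV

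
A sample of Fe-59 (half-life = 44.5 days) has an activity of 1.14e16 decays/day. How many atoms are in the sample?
N = A/λ = 7.319e17 atoms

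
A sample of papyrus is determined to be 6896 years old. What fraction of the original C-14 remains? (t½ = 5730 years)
N/N₀ = (1/2)^(t/t½) = 0.4342 = 43.4%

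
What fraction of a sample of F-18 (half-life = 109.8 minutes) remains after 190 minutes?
N/N₀ = (1/2)^(t/t½) = 0.3014 = 30.1%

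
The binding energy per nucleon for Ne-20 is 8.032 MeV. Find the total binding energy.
B.E. = 8.032 × 20 = 160.6 MeV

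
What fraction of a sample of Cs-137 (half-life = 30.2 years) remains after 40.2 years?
N/N₀ = (1/2)^(t/t½) = 0.3975 = 39.7%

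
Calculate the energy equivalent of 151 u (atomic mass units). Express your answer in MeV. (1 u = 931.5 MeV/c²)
E = mc² = 1.407e5 MeV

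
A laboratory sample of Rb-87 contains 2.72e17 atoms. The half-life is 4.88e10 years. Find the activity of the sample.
A = λN = 3.863e6 decays/year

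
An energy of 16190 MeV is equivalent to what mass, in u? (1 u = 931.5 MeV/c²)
m = E/c² = 17.38 u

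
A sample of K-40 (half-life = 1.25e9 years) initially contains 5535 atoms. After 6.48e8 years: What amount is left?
N = N₀(1/2)^(t/t½) = 3864 atoms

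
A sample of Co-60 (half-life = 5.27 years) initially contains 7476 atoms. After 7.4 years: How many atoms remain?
N = N₀(1/2)^(t/t½) = 2825 atoms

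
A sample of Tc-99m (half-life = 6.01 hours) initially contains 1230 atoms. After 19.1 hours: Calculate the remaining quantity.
N = N₀(1/2)^(t/t½) = 135.9 atoms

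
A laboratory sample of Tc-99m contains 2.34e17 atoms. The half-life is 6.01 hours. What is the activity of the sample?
A = λN = 2.699e16 decays/hour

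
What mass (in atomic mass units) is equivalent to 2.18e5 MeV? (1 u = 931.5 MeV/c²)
m = E/c² = 234 u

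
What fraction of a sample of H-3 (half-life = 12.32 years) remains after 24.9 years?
N/N₀ = (1/2)^(t/t½) = 0.2464 = 24.6%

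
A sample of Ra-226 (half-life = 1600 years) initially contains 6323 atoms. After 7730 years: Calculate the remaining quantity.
N = N₀(1/2)^(t/t½) = 222.1 atoms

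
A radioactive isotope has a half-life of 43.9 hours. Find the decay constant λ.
λ = ln(2)/t½ = 0.01579 hour⁻¹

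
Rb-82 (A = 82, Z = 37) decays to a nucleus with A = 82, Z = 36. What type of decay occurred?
ΔA = 0, ΔZ = -1 ⇒ beta-plus decay (β⁺) or electron capture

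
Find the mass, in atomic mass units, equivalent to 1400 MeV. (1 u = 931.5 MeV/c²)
m = E/c² = 1.503 u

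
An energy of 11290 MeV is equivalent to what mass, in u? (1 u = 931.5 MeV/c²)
m = E/c² = 12.12 u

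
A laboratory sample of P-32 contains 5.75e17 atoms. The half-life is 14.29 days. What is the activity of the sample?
A = λN = 2.789e16 decays/day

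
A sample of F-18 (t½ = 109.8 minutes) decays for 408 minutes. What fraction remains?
N/N₀ = (1/2)^(t/t½) = 0.07611 = 7.61%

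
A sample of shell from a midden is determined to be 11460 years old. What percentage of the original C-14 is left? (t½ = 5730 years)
N/N₀ = (1/2)^(t/t½) = 0.25 = 25%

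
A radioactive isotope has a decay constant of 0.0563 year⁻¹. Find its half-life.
t½ = ln(2)/λ = 12.31 years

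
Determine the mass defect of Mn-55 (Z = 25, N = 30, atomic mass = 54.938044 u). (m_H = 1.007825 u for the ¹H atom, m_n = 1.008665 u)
Δm = Z·m_H + N·m_n − M = 0.5175 u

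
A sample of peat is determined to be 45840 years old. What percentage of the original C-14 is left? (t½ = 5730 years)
N/N₀ = (1/2)^(t/t½) = 0.003906 = 0.391%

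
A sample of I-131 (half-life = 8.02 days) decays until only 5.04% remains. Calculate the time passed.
t = t½ × log₂(N₀/N) = 34.57 days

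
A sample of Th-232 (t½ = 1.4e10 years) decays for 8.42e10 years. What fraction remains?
N/N₀ = (1/2)^(t/t½) = 0.01547 = 1.55%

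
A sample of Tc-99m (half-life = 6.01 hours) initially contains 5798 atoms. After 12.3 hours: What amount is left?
N = N₀(1/2)^(t/t½) = 1403 atoms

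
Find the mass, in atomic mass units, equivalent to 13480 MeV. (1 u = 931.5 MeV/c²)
m = E/c² = 14.47 u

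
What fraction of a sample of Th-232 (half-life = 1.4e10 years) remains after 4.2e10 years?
N/N₀ = (1/2)^(t/t½) = 0.125 = 12.5%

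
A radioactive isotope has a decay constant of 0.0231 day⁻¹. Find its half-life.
t½ = ln(2)/λ = 30.01 days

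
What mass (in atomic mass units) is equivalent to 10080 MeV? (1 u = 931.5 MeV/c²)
m = E/c² = 10.82 u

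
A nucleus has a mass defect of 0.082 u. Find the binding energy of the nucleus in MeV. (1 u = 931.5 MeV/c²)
B.E. = Δm × 931.5 = 76.38 MeV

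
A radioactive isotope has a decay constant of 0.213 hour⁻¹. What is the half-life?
t½ = ln(2)/λ = 3.254 hours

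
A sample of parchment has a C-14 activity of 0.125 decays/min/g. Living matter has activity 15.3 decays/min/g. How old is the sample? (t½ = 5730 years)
Age = t½ × log₂(A₀/A) = 39740 years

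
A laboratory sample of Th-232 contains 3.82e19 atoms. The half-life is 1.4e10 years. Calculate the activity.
A = λN = 1.891e9 decays/year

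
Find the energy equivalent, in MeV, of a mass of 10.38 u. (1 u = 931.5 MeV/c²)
E = mc² = 9669 MeV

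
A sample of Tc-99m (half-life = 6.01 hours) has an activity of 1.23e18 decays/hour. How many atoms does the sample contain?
N = A/λ = 1.066e19 atoms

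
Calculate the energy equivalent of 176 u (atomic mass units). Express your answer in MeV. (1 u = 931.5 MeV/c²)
E = mc² = 1.639e5 MeV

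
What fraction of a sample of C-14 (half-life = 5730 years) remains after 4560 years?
N/N₀ = (1/2)^(t/t½) = 0.576 = 57.6%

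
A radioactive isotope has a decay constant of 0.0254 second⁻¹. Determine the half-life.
t½ = ln(2)/λ = 27.29 seconds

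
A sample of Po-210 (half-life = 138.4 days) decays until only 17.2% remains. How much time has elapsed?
t = t½ × log₂(N₀/N) = 351.5 days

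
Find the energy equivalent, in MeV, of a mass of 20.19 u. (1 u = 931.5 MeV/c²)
E = mc² = 18810 MeV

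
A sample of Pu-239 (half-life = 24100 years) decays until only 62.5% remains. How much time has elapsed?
t = t½ × log₂(N₀/N) = 16340 years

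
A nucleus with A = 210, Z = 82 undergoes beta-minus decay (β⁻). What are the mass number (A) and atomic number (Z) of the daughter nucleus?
Daughter: A = 210, Z = 83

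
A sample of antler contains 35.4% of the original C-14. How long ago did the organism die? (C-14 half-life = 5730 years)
Age = t½ × log₂(1/ratio) = 8585 years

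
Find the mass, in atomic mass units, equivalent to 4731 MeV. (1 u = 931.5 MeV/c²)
m = E/c² = 5.079 u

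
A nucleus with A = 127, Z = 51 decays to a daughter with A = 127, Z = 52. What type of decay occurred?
ΔA = 0, ΔZ = +1 ⇒ beta-minus decay (β⁻)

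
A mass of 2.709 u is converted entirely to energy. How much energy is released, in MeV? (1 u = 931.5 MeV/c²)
E = mc² = 2523 MeV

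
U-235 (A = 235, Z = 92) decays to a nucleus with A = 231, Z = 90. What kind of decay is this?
ΔA = -4, ΔZ = -2 ⇒ alpha decay (α)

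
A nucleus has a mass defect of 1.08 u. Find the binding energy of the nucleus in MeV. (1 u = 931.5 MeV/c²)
B.E. = Δm × 931.5 = 1006 MeV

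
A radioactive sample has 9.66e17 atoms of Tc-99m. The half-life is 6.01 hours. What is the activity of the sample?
A = λN = 1.114e17 decays/hour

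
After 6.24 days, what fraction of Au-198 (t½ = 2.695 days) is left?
N/N₀ = (1/2)^(t/t½) = 0.2009 = 20.1%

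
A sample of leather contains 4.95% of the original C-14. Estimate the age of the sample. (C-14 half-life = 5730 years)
Age = t½ × log₂(1/ratio) = 24850 years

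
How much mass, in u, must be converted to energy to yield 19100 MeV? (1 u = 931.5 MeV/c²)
m = E/c² = 20.5 u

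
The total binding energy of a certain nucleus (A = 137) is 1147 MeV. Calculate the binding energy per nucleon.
B.E./A = 1147/137 = 8.372 MeV/nucleon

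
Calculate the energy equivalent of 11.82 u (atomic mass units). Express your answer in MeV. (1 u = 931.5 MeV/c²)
E = mc² = 11010 MeV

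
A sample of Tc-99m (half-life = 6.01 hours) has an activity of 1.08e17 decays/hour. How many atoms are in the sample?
N = A/λ = 9.364e17 atoms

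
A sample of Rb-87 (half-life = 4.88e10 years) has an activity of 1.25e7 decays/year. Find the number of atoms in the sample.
N = A/λ = 8.8e17 atoms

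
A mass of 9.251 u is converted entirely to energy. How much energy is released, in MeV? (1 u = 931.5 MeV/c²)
E = mc² = 8617 MeV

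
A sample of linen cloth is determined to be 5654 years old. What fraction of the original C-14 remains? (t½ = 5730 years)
N/N₀ = (1/2)^(t/t½) = 0.5046 = 50.5%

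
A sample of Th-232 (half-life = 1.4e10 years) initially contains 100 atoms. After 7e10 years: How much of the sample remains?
N = N₀(1/2)^(t/t½) = 3.125 atoms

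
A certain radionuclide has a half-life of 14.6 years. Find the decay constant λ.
λ = ln(2)/t½ = 0.04748 year⁻¹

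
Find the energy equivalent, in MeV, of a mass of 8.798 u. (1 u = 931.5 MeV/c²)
E = mc² = 8195 MeV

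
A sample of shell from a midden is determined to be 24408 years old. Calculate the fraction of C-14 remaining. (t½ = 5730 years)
N/N₀ = (1/2)^(t/t½) = 0.0522 = 5.22%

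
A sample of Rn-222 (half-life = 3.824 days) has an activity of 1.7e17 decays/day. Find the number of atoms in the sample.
N = A/λ = 9.379e17 atoms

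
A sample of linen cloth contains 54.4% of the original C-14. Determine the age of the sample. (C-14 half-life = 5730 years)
Age = t½ × log₂(1/ratio) = 5033 years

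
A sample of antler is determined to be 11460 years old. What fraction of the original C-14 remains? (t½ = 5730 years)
N/N₀ = (1/2)^(t/t½) = 0.25 = 25%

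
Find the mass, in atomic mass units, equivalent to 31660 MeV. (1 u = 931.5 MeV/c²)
m = E/c² = 33.99 u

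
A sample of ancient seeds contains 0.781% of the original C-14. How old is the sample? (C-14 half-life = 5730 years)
Age = t½ × log₂(1/ratio) = 40110 years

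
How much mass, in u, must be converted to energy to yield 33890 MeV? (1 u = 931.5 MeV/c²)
m = E/c² = 36.38 u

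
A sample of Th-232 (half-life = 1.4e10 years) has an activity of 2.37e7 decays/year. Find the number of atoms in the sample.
N = A/λ = 4.787e17 atoms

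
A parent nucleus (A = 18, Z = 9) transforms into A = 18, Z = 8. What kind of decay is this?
ΔA = 0, ΔZ = -1 ⇒ beta-plus decay (β⁺) or electron capture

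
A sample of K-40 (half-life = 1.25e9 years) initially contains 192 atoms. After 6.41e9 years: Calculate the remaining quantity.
N = N₀(1/2)^(t/t½) = 5.491 atoms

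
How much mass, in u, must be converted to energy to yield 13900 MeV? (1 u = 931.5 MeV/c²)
m = E/c² = 14.92 u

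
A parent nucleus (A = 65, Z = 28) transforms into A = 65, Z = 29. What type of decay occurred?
ΔA = 0, ΔZ = +1 ⇒ beta-minus decay (β⁻)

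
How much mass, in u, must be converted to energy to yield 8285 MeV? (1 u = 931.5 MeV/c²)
m = E/c² = 8.894 u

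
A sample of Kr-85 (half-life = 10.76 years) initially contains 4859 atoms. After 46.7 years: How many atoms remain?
N = N₀(1/2)^(t/t½) = 239.9 atoms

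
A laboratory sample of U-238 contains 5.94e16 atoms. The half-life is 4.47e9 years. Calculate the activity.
A = λN = 9.211e6 decays/year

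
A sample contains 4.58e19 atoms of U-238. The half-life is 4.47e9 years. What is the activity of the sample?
A = λN = 7.102e9 decays/year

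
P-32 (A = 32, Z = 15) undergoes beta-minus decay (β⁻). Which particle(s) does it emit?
β⁻: electron (e⁻) + antineutrino (ν̄ₑ)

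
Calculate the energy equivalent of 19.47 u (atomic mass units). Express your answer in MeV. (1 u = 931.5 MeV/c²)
E = mc² = 18140 MeV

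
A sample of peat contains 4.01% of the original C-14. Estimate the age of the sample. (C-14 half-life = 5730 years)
Age = t½ × log₂(1/ratio) = 26590 years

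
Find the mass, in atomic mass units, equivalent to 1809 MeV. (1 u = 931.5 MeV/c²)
m = E/c² = 1.942 u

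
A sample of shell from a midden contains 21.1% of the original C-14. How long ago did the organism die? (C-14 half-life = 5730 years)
Age = t½ × log₂(1/ratio) = 12860 years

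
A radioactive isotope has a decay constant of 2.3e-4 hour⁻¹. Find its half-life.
t½ = ln(2)/λ = 3014 hours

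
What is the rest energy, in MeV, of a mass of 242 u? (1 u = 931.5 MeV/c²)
E = mc² = 2.254e5 MeV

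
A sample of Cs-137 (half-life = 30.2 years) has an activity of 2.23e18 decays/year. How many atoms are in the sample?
N = A/λ = 9.716e19 atoms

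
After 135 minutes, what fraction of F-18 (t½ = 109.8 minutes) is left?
N/N₀ = (1/2)^(t/t½) = 0.4265 = 42.6%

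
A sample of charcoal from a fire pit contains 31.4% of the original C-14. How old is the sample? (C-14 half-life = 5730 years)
Age = t½ × log₂(1/ratio) = 9576 years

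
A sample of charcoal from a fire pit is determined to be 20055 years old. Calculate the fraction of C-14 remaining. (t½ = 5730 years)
N/N₀ = (1/2)^(t/t½) = 0.08839 = 8.84%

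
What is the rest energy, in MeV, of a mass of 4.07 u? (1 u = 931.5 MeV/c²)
E = mc² = 3791 MeV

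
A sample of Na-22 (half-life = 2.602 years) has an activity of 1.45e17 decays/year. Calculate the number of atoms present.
N = A/λ = 5.443e17 atoms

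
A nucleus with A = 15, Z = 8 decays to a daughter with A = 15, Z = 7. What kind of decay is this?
ΔA = 0, ΔZ = -1 ⇒ beta-plus decay (β⁺) or electron capture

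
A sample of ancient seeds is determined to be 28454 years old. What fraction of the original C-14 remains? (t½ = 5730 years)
N/N₀ = (1/2)^(t/t½) = 0.032 = 3.2%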